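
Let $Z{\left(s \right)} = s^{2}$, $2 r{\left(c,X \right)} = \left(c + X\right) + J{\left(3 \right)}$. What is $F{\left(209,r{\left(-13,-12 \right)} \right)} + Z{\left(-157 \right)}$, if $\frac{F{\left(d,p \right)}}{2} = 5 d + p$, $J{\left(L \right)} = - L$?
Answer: $26711$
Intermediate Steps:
$r{\left(c,X \right)} = - \frac{3}{2} + \frac{X}{2} + \frac{c}{2}$ ($r{\left(c,X \right)} = \frac{\left(c + X\right) - 3}{2} = \frac{\left(X + c\right) - 3}{2} = \frac{-3 + X + c}{2} = - \frac{3}{2} + \frac{X}{2} + \frac{c}{2}$)
$F{\left(d,p \right)} = 2 p + 10 d$ ($F{\left(d,p \right)} = 2 \left(5 d + p\right) = 2 \left(p + 5 d\right) = 2 p + 10 d$)
$F{\left(209,r{\left(-13,-12 \right)} \right)} + Z{\left(-157 \right)} = \left(2 \left(- \frac{3}{2} + \frac{1}{2} \left(-12\right) + \frac{1}{2} \left(-13\right)\right) + 10 \cdot 209\right) + \left(-157\right)^{2} = \left(2 \left(- \frac{3}{2} - 6 - \frac{13}{2}\right) + 2090\right) + 24649 = \left(2 \left(-14\right) + 2090\right) + 24649 = \left(-28 + 2090\right) + 24649 = 2062 + 24649 = 26711$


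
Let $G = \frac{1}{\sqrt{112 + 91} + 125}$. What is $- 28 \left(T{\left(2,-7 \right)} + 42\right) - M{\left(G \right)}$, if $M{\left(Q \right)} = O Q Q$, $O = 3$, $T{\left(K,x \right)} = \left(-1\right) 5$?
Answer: $- \frac{61600075627}{59459521} + \frac{375 \sqrt{203}}{118919042} \approx -1036.0$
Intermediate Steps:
$T{\left(K,x \right)} = -5$
$G = \frac{1}{125 + \sqrt{203}}$ ($G = \frac{1}{\sqrt{203} + 125} = \frac{1}{125 + \sqrt{203}} \approx 0.0071814$)
$M{\left(Q \right)} = 3 Q^{2}$ ($M{\left(Q \right)} = 3 Q Q = 3 Q^{2}$)
$- 28 \left(T{\left(2,-7 \right)} + 42\right) - M{\left(G \right)} = - 28 \left(-5 + 42\right) - 3 \left(\frac{125}{15422} - \frac{\sqrt{203}}{15422}\right)^{2} = \left(-28\right) 37 - 3 \left(\frac{125}{15422} - \frac{\sqrt{203}}{15422}\right)^{2} = -1036 - 3 \left(\frac{125}{15422} - \frac{\sqrt{203}}{15422}\right)^{2}$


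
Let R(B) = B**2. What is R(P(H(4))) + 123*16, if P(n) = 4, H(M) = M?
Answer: 1984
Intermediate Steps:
R(P(H(4))) + 123*16 = 4**2 + 123*16 = 16 + 1968 = 1984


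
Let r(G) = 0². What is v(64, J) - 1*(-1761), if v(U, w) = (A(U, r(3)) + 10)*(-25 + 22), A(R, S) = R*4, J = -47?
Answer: 963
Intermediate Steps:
r(G) = 0
A(R, S) = 4*R
v(U, w) = -30 - 12*U (v(U, w) = (4*U + 10)*(-25 + 22) = (10 + 4*U)*(-3) = -30 - 12*U)
v(64, J) - 1*(-1761) = (-30 - 12*64) - 1*(-1761) = (-30 - 768) + 1761 = -798 + 1761 = 963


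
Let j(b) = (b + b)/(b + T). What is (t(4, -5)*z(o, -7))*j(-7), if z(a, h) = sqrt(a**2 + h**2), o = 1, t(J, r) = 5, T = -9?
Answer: 175*sqrt(2)/8 ≈ 30.936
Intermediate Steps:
j(b) = 2*b/(-9 + b) (j(b) = (b + b)/(b - 9) = (2*b)/(-9 + b) = 2*b/(-9 + b))
(t(4, -5)*z(o, -7))*j(-7) = (5*sqrt(1**2 + (-7)**2))*(2*(-7)/(-9 - 7)) = (5*sqrt(1 + 49))*(2*(-7)/(-16)) = (5*sqrt(50))*(2*(-7)*(-1/16)) = (5*(5*sqrt(2)))*(7/8) = (25*sqrt(2))*(7/8) = 175*sqrt(2)/8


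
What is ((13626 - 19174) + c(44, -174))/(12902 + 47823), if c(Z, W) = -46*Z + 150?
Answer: -7422/60725 ≈ -0.12222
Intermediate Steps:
c(Z, W) = 150 - 46*Z
((13626 - 19174) + c(44, -174))/(12902 + 47823) = ((13626 - 19174) + (150 - 46*44))/(12902 + 47823) = (-5548 + (150 - 2024))/60725 = (-5548 - 1874)*(1/60725) = -7422*1/60725 = -7422/60725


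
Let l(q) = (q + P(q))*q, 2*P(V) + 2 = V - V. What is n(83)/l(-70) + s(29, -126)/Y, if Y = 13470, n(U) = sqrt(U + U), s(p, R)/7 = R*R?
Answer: 18522/2245 + sqrt(166)/4970 ≈ 8.2529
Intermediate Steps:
s(p, R) = 7*R**2 (s(p, R) = 7*(R*R) = 7*R**2)
n(U) = sqrt(2)*sqrt(U) (n(U) = sqrt(2*U) = sqrt(2)*sqrt(U))
P(V) = -1 (P(V) = -1 + (V - V)/2 = -1 + (1/2)*0 = -1 + 0 = -1)
l(q) = q*(-1 + q) (l(q) = (q - 1)*q = (-1 + q)*q = q*(-1 + q))
n(83)/l(-70) + s(29, -126)/Y = (sqrt(2)*sqrt(83))/((-70*(-1 - 70))) + (7*(-126)**2)/13470 = sqrt(166)/((-70*(-71))) + (7*15876)*(1/13470) = sqrt(166)/4970 + 111132*(1/13470) = sqrt(166)*(1/4970) + 18522/2245 = sqrt(166)/4970 + 18522/2245 = 18522/2245 + sqrt(166)/4970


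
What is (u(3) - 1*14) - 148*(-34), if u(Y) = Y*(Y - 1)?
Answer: 5024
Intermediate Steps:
u(Y) = Y*(-1 + Y)
(u(3) - 1*14) - 148*(-34) = (3*(-1 + 3) - 1*14) - 148*(-34) = (3*2 - 14) + 5032 = (6 - 14) + 5032 = -8 + 5032 = 5024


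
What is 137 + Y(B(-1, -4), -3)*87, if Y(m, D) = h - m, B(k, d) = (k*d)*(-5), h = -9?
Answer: 1094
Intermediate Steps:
B(k, d) = -5*d*k (B(k, d) = (d*k)*(-5) = -5*d*k)
Y(m, D) = -9 - m
137 + Y(B(-1, -4), -3)*87 = 137 + (-9 - (-5)*(-4)*(-1))*87 = 137 + (-9 - 1*(-20))*87 = 137 + (-9 + 20)*87 = 137 + 11*87 = 137 + 957 = 1094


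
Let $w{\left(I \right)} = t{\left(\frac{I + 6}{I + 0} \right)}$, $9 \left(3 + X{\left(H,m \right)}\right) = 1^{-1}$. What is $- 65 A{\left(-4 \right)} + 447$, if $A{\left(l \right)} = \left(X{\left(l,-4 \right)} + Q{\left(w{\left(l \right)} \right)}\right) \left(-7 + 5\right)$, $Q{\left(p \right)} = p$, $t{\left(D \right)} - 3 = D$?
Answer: $\frac{3568}{9} \approx 396.44$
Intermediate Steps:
$t{\left(D \right)} = 3 + D$
$X{\left(H,m \right)} = - \frac{26}{9}$ ($X{\left(H,m \right)} = -3 + \frac{1}{9 \cdot 1} = -3 + \frac{1}{9} \cdot 1 = -3 + \frac{1}{9} = - \frac{26}{9}$)
$w{\left(I \right)} = 3 + \frac{6 + I}{I}$ ($w{\left(I \right)} = 3 + \frac{I + 6}{I + 0} = 3 + \frac{6 + I}{I}$)
$A{\left(l \right)} = - \frac{20}{9} - \frac{12}{l}$ ($A{\left(l \right)} = \left(- \frac{26}{9} + \left(4 + \frac{6}{l}\right)\right) \left(-7 + 5\right) = \left(\frac{10}{9} + \frac{6}{l}\right) \left(-2\right) = - \frac{20}{9} - \frac{12}{l}$)
$- 65 A{\left(-4 \right)} + 447 = - 65 \left(- \frac{20}{9} - \frac{12}{-4}\right) + 447 = - 65 \left(- \frac{20}{9} - -3\right) + 447 = - 65 \left(- \frac{20}{9} + 3\right) + 447 = \left(-65\right) \frac{7}{9} + 447 = - \frac{455}{9} + 447 = \frac{3568}{9}$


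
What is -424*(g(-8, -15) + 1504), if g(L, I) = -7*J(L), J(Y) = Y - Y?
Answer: -637696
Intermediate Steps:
J(Y) = 0
g(L, I) = 0 (g(L, I) = -7*0 = 0)
-424*(g(-8, -15) + 1504) = -424*(0 + 1504) = -424*1504 = -637696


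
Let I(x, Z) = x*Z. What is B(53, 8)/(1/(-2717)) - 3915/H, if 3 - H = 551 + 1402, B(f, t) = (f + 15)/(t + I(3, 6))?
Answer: -923519/130 ≈ -7104.0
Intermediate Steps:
I(x, Z) = Z*x
B(f, t) = (15 + f)/(18 + t) (B(f, t) = (f + 15)/(t + 6*3) = (15 + f)/(t + 18) = (15 + f)/(18 + t))
H = -1950 (H = 3 - (551 + 1402) = 3 - 1*1953 = 3 - 1953 = -1950)
B(53, 8)/(1/(-2717)) - 3915/H = ((15 + 53)/(18 + 8))/(1/(-2717)) - 3915/(-1950) = (68/26)/(-1/2717) - 3915*(-1/1950) = ((1/26)*68)*(-2717) + 261/130 = (34/13)*(-2717) + 261/130 = -7106 + 261/130 = -923519/130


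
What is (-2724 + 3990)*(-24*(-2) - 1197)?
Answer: -1454634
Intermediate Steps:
(-2724 + 3990)*(-24*(-2) - 1197) = 1266*(48 - 1197) = 1266*(-1149) = -1454634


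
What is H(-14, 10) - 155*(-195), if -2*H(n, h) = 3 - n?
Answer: 60433/2 ≈ 30217.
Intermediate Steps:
H(n, h) = -3/2 + n/2 (H(n, h) = -(3 - n)/2 = -3/2 + n/2)
H(-14, 10) - 155*(-195) = (-3/2 + (1/2)*(-14)) - 155*(-195) = (-3/2 - 7) + 30225 = -17/2 + 30225 = 60433/2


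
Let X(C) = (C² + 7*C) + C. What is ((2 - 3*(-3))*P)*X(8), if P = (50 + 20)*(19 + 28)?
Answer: 4632320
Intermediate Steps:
X(C) = C² + 8*C
P = 3290 (P = 70*47 = 3290)
((2 - 3*(-3))*P)*X(8) = ((2 - 3*(-3))*3290)*(8*(8 + 8)) = ((2 + 9)*3290)*(8*16) = (11*3290)*128 = 36190*128 = 4632320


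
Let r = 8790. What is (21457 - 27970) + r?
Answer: 2277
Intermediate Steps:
(21457 - 27970) + r = (21457 - 27970) + 8790 = -6513 + 8790 = 2277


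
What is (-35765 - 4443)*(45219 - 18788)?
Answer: -1062737648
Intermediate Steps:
(-35765 - 4443)*(45219 - 18788) = -40208*26431 = -1062737648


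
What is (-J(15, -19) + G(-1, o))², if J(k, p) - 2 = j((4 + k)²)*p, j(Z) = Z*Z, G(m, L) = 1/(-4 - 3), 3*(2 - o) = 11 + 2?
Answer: 300421726651684/49 ≈ 6.1311e+12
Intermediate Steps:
o = -7/3 (o = 2 - (11 + 2)/3 = 2 - ⅓*13 = 2 - 13/3 = -7/3 ≈ -2.3333)
G(m, L) = -⅐ (G(m, L) = 1/(-7) = -⅐)
j(Z) = Z²
J(k, p) = 2 + p*(4 + k)⁴ (J(k, p) = 2 + ((4 + k)²)²*p = 2 + (4 + k)⁴*p = 2 + p*(4 + k)⁴)
(-J(15, -19) + G(-1, o))² = (-(2 - 19*(4 + 15)⁴) - ⅐)² = (-(2 - 19*19⁴) - ⅐)² = (-(2 - 19*130321) - ⅐)² = (-(2 - 2476099) - ⅐)² = (-1*(-2476097) - ⅐)² = (2476097 - ⅐)² = (17332678/7)² = 300421726651684/49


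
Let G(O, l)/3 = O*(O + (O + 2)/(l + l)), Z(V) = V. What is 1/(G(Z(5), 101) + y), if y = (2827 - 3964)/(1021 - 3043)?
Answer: 34037/2589607 ≈ 0.013144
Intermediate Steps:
G(O, l) = 3*O*(O + (2 + O)/(2*l)) (G(O, l) = 3*(O*(O + (O + 2)/(l + l))) = 3*(O*(O + (2 + O)/((2*l)))) = 3*(O*(O + (2 + O)*(1/(2*l)))) = 3*(O*(O + (2 + O)/(2*l))) = 3*O*(O + (2 + O)/(2*l)))
y = 379/674 (y = -1137/(-2022) = -1137*(-1/2022) = 379/674 ≈ 0.56231)
1/(G(Z(5), 101) + y) = 1/((3/2)*5*(2 + 5 + 2*5*101)/101 + 379/674) = 1/((3/2)*5*(1/101)*(2 + 5 + 1010) + 379/674) = 1/((3/2)*5*(1/101)*1017 + 379/674) = 1/(15255/202 + 379/674) = 1/(2589607/34037) = 34037/2589607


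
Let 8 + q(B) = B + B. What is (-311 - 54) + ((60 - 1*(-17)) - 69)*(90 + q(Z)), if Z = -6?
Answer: 195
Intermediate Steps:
q(B) = -8 + 2*B (q(B) = -8 + (B + B) = -8 + 2*B)
(-311 - 54) + ((60 - 1*(-17)) - 69)*(90 + q(Z)) = (-311 - 54) + ((60 - 1*(-17)) - 69)*(90 + (-8 + 2*(-6))) = -365 + ((60 + 17) - 69)*(90 + (-8 - 12)) = -365 + (77 - 69)*(90 - 20) = -365 + 8*70 = -365 + 560 = 195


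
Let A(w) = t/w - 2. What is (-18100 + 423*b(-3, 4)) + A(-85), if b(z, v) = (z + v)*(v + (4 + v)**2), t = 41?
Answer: 906229/85 ≈ 10662.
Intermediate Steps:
b(z, v) = (v + z)*(v + (4 + v)**2)
A(w) = -2 + 41/w (A(w) = 41/w - 2 = -2 + 41/w)
(-18100 + 423*b(-3, 4)) + A(-85) = (-18100 + 423*(4**2 + 4*(-3) + 4*(4 + 4)**2 - 3*(4 + 4)**2)) + (-2 + 41/(-85)) = (-18100 + 423*(16 - 12 + 4*8**2 - 3*8**2)) + (-2 + 41*(-1/85)) = (-18100 + 423*(16 - 12 + 4*64 - 3*64)) + (-2 - 41/85) = (-18100 + 423*(16 - 12 + 256 - 192)) - 211/85 = (-18100 + 423*68) - 211/85 = (-18100 + 28764) - 211/85 = 10664 - 211/85 = 906229/85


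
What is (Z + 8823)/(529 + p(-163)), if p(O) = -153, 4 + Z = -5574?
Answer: 3245/376 ≈ 8.6303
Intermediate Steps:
Z = -5578 (Z = -4 - 5574 = -5578)
(Z + 8823)/(529 + p(-163)) = (-5578 + 8823)/(529 - 153) = 3245/376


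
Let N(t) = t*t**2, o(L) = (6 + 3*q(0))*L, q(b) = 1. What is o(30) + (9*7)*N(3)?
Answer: 1971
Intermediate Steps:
o(L) = 9*L (o(L) = (6 + 3*1)*L = (6 + 3)*L = 9*L)
N(t) = t**3
o(30) + (9*7)*N(3) = 9*30 + (9*7)*3**3 = 270 + 63*27 = 270 + 1701 = 1971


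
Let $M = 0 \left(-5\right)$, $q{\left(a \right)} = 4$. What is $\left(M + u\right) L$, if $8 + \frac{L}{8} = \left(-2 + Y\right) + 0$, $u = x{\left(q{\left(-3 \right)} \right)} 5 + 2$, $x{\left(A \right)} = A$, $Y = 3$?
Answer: $-1232$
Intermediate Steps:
$u = 22$ ($u = 4 \cdot 5 + 2 = 20 + 2 = 22$)
$M = 0$
$L = -56$ ($L = -64 + 8 \left(\left(-2 + 3\right) + 0\right) = -64 + 8 \left(1 + 0\right) = -64 + 8 \cdot 1 = -64 + 8 = -56$)
$\left(M + u\right) L = \left(0 + 22\right) \left(-56\right) = 22 \left(-56\right) = -1232$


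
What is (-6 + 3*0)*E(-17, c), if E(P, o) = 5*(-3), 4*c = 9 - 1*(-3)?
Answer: 90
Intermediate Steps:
c = 3 (c = (9 - 1*(-3))/4 = (9 + 3)/4 = (1/4)*12 = 3)
E(P, o) = -15
(-6 + 3*0)*E(-17, c) = (-6 + 3*0)*(-15) = (-6 + 0)*(-15) = -6*(-15) = 90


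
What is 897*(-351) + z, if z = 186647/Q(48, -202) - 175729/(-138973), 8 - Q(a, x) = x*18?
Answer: -159417486635357/506417612 ≈ -3.1479e+5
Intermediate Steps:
Q(a, x) = 8 - 18*x (Q(a, x) = 8 - x*18 = 8 - 18*x)
z = 26579250007/506417612 (z = 186647/(8 - 18*(-202)) - 175729/(-138973) = 186647/(8 + 3636) - 175729*(-1/138973) = 186647/3644 + 175729/138973 = 26579250007/506417612 ≈ 52.485)
897*(-351) + z = 897*(-351) + 26579250007/506417612 = -314847 + 26579250007/506417612 = -159417486635357/506417612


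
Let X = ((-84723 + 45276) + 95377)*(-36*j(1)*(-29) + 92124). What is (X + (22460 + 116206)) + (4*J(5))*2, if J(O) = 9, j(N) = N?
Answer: 5211024978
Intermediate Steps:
X = 5210886240 (X = ((-84723 + 45276) + 95377)*(-36*1*(-29) + 92124) = (-39447 + 95377)*(-36*(-29) + 92124) = 55930*(1044 + 92124) = 55930*93168 = 5210886240)
(X + (22460 + 116206)) + (4*J(5))*2 = (5210886240 + (22460 + 116206)) + (4*9)*2 = (5210886240 + 138666) + 36*2 = 5211024906 + 72 = 5211024978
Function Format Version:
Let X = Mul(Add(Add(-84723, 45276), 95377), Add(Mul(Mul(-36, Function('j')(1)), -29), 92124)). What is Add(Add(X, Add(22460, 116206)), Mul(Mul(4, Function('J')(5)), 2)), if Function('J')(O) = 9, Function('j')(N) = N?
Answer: 5211024978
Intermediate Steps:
X = 5210886240 (X = Mul(Add(Add(-84723, 45276), 95377), Add(Mul(Mul(-36, 1), -29), 92124)) = Mul(Add(-39447, 95377), Add(Mul(-36, -29), 92124)) = Mul(55930, Add(1044, 92124)) = Mul(55930, 93168) = 5210886240)
Add(Add(X, Add(22460, 116206)), Mul(Mul(4, Function('J')(5)), 2)) = Add(Add(5210886240, Add(22460, 116206)), Mul(Mul(4, 9), 2)) = Add(Add(5210886240, 138666), Mul(36, 2)) = Add(5211024906, 72) = 5211024978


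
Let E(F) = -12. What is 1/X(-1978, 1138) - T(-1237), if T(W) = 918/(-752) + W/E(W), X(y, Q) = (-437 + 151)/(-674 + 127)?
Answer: -16122335/161304 ≈ -99.950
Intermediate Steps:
X(y, Q) = 286/547 (X(y, Q) = -286/(-547) = -286*(-1/547) = 286/547)
T(W) = -459/376 - W/12 (T(W) = 918/(-752) + W/(-12) = 918*(-1/752) + W*(-1/12) = -459/376 - W/12)
1/X(-1978, 1138) - T(-1237) = 1/(286/547) - (-459/376 - 1/12*(-1237)) = 547/286 - (-459/376 + 1237/12) = 547/286 - 1*114901/1128 = 547/286 - 114901/1128 = -16122335/161304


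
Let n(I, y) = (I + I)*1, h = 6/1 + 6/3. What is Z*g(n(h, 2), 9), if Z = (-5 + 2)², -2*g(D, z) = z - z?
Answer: 0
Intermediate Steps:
h = 8 (h = 6*1 + 6*(⅓) = 6 + 2 = 8)
n(I, y) = 2*I (n(I, y) = (2*I)*1 = 2*I)
g(D, z) = 0 (g(D, z) = -(z - z)/2 = -½*0 = 0)
Z = 9 (Z = (-3)² = 9)
Z*g(n(h, 2), 9) = 9*0 = 0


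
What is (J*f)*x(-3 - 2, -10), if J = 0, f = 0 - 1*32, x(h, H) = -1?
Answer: 0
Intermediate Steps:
f = -32 (f = 0 - 32 = -32)
(J*f)*x(-3 - 2, -10) = (0*(-32))*(-1) = 0*(-1) = 0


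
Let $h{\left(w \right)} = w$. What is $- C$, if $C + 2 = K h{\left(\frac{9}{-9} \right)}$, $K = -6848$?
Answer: $-6846$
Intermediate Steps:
$C = 6846$ ($C = -2 - 6848 \frac{9}{-9} = -2 - 6848 \cdot 9 \left(- \frac{1}{9}\right) = -2 - -6848 = -2 + 6848 = 6846$)
$- C = \left(-1\right) 6846 = -6846$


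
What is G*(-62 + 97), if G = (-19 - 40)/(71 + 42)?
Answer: -2065/113 ≈ -18.274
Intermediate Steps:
G = -59/113 ≈ -0.52212
G*(-62 + 97) = -59*(-62 + 97)/113 = -59/113*35 = -2065/113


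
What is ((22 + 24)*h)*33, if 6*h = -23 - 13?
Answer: -9108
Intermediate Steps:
h = -6 (h = (-23 - 13)/6 = (⅙)*(-36) = -6)
((22 + 24)*h)*33 = ((22 + 24)*(-6))*33 = (46*(-6))*33 = -276*33 = -9108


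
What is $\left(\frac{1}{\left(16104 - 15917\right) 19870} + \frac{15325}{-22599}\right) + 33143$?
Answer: $\frac{2782989876901679}{83970878310} \approx 33142.0$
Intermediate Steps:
$\left(\frac{1}{\left(16104 - 15917\right) 19870} + \frac{15325}{-22599}\right) + 33143 = \left(\frac{1}{187} \cdot \frac{1}{19870} + 15325 \left(- \frac{1}{22599}\right)\right) + 33143 = \left(\frac{1}{187} \cdot \frac{1}{19870} - \frac{15325}{22599}\right) + 33143 = \left(\frac{1}{3715690} - \frac{15325}{22599}\right) + 33143 = - \frac{56942926651}{83970878310} + 33143 = \frac{2782989876901679}{83970878310}$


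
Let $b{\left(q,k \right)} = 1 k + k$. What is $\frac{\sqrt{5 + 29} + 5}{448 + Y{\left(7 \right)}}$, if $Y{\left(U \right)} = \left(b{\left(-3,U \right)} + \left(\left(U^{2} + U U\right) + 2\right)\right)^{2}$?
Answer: $\frac{5}{13444} + \frac{\sqrt{34}}{13444} \approx 0.00080564$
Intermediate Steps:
$b{\left(q,k \right)} = 2 k$ ($b{\left(q,k \right)} = k + k = 2 k$)
$Y{\left(U \right)} = \left(2 + 2 U + 2 U^{2}\right)^{2}$ ($Y{\left(U \right)} = \left(2 U + \left(\left(U^{2} + U U\right) + 2\right)\right)^{2} = \left(2 U + \left(\left(U^{2} + U^{2}\right) + 2\right)\right)^{2} = \left(2 U + \left(2 U^{2} + 2\right)\right)^{2} = \left(2 U + \left(2 + 2 U^{2}\right)\right)^{2} = \left(2 + 2 U + 2 U^{2}\right)^{2}$)
$\frac{\sqrt{5 + 29} + 5}{448 + Y{\left(7 \right)}} = \frac{\sqrt{5 + 29} + 5}{448 + 4 \left(1 + 7 + 7^{2}\right)^{2}} = \frac{\sqrt{34} + 5}{448 + 4 \left(1 + 7 + 49\right)^{2}} = \frac{5 + \sqrt{34}}{448 + 4 \cdot 57^{2}} = \frac{5 + \sqrt{34}}{448 + 4 \cdot 3249} = \frac{5 + \sqrt{34}}{448 + 12996} = \frac{5 + \sqrt{34}}{13444} = \left(5 + \sqrt{34}\right) \frac{1}{13444} = \frac{5}{13444} + \frac{\sqrt{34}}{13444}$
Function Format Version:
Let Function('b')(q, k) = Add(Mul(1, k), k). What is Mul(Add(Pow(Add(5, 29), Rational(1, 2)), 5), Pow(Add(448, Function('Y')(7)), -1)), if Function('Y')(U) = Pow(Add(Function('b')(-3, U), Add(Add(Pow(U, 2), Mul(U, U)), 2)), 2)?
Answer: Add(Rational(5, 13444), Mul(Rational(1, 13444), Pow(34, Rational(1, 2)))) ≈ 0.00080564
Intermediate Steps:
Function('b')(q, k) = Mul(2, k) (Function('b')(q, k) = Add(k, k) = Mul(2, k))
Function('Y')(U) = Pow(Add(2, Mul(2, U), Mul(2, Pow(U, 2))), 2) (Function('Y')(U) = Pow(Add(Mul(2, U), Add(Add(Pow(U, 2), Mul(U, U)), 2)), 2) = Pow(Add(Mul(2, U), Add(Add(Pow(U, 2), Pow(U, 2)), 2)), 2) = Pow(Add(Mul(2, U), Add(Mul(2, Pow(U, 2)), 2)), 2) = Pow(Add(Mul(2, U), Add(2, Mul(2, Pow(U, 2)))), 2) = Pow(Add(2, Mul(2, U), Mul(2, Pow(U, 2))), 2))
Mul(Add(Pow(Add(5, 29), Rational(1, 2)), 5), Pow(Add(448, Function('Y')(7)), -1)) = Mul(Add(Pow(Add(5, 29), Rational(1, 2)), 5), Pow(Add(448, Mul(4, Pow(Add(1, 7, Pow(7, 2)), 2))), -1)) = Mul(Add(Pow(34, Rational(1, 2)), 5), Pow(Add(448, Mul(4, Pow(Add(1, 7, 49), 2))), -1)) = Mul(Add(5, Pow(34, Rational(1, 2))), Pow(Add(448, Mul(4, Pow(57, 2))), -1)) = Mul(Add(5, Pow(34, Rational(1, 2))), Pow(Add(448, Mul(4, 3249)), -1)) = Mul(Add(5, Pow(34, Rational(1, 2))), Pow(Add(448, 12996), -1)) = Mul(Add(5, Pow(34, Rational(1, 2))), Pow(13444, -1)) = Mul(Add(5, Pow(34, Rational(1, 2))), Rational(1, 13444)) = Add(Rational(5, 13444), Mul(Rational(1, 13444), Pow(34, Rational(1, 2))))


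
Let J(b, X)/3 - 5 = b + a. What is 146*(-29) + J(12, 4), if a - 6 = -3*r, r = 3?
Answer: -4192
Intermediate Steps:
a = -3 (a = 6 - 3*3 = 6 - 9 = -3)
J(b, X) = 6 + 3*b (J(b, X) = 15 + 3*(b - 3) = 15 + 3*(-3 + b) = 15 + (-9 + 3*b) = 6 + 3*b)
146*(-29) + J(12, 4) = 146*(-29) + (6 + 3*12) = -4234 + (6 + 36) = -4234 + 42 = -4192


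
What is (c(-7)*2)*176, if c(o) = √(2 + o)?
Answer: 352*I*√5 ≈ 787.1*I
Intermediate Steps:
(c(-7)*2)*176 = (√(2 - 7)*2)*176 = (√(-5)*2)*176 = ((I*√5)*2)*176 = (2*I*√5)*176 = 352*I*√5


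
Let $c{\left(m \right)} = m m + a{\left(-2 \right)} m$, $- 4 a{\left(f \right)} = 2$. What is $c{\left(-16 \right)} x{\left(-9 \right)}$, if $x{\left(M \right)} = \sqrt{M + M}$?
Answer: $792 i \sqrt{2} \approx 1120.1 i$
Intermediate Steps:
$a{\left(f \right)} = - \frac{1}{2}$ ($a{\left(f \right)} = \left(- \frac{1}{4}\right) 2 = - \frac{1}{2}$)
$x{\left(M \right)} = \sqrt{2} \sqrt{M}$ ($x{\left(M \right)} = \sqrt{2 M} = \sqrt{2} \sqrt{M}$)
$c{\left(m \right)} = m^{2} - \frac{m}{2}$ ($c{\left(m \right)} = m m - \frac{m}{2} = m^{2} - \frac{m}{2}$)
$c{\left(-16 \right)} x{\left(-9 \right)} = - 16 \left(- \frac{1}{2} - 16\right) \sqrt{2} \sqrt{-9} = \left(-16\right) \left(- \frac{33}{2}\right) \sqrt{2} \cdot 3 i = 264 \cdot 3 i \sqrt{2} = 792 i \sqrt{2}$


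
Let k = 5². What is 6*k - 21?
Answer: 129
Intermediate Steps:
k = 25
6*k - 21 = 6*25 - 21 = 150 - 21 = 129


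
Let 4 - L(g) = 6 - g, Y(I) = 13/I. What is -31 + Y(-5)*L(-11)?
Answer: 14/5 ≈ 2.8000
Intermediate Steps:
L(g) = -2 + g (L(g) = 4 - (6 - g) = 4 + (-6 + g) = -2 + g)
-31 + Y(-5)*L(-11) = -31 + (13/(-5))*(-2 - 11) = -31 + (13*(-1/5))*(-13) = -31 - 13/5*(-13) = -31 + 169/5 = 14/5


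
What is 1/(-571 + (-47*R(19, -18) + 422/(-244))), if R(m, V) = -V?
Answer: -122/173085 ≈ -0.00070486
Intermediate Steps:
1/(-571 + (-47*R(19, -18) + 422/(-244))) = 1/(-571 + (-47*(-1*(-18)) + 422/(-244))) = 1/(-571 + (-47/(1/18) + 422*(-1/244))) = 1/(-571 + (-47/1/18 - 211/122)) = 1/(-571 + (-47*18 - 211/122)) = 1/(-571 + (-846 - 211/122)) = 1/(-571 - 103423/122) = 1/(-173085/122) = -122/173085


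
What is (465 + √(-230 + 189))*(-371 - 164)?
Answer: -248775 - 535*I*√41 ≈ -2.4878e+5 - 3425.7*I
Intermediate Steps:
(465 + √(-230 + 189))*(-371 - 164) = (465 + √(-41))*(-535) = (465 + I*√41)*(-535) = -248775 - 535*I*√41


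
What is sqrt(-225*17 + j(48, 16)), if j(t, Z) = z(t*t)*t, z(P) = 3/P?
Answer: I*sqrt(61199)/4 ≈ 61.846*I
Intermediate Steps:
j(t, Z) = 3/t (j(t, Z) = (3/((t*t)))*t = (3/(t**2))*t = (3/t**2)*t = 3/t)
sqrt(-225*17 + j(48, 16)) = sqrt(-225*17 + 3/48) = sqrt(-3825 + 3*(1/48)) = sqrt(-3825 + 1/16) = sqrt(-61199/16) = I*sqrt(61199)/4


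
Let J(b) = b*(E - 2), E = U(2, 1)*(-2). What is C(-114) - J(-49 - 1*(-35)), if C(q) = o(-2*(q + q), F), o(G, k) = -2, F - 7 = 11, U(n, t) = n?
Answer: -86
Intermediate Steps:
F = 18 (F = 7 + 11 = 18)
E = -4 (E = 2*(-2) = -4)
J(b) = -6*b (J(b) = b*(-4 - 2) = b*(-6) = -6*b)
C(q) = -2
C(-114) - J(-49 - 1*(-35)) = -2 - (-6)*(-49 - 1*(-35)) = -2 - (-6)*(-49 + 35) = -2 - (-6)*(-14) = -2 - 1*84 = -2 - 84 = -86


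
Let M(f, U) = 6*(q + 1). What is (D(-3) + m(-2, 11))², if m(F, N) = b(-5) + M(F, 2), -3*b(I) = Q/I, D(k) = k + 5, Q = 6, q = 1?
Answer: 5184/25 ≈ 207.36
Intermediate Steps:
D(k) = 5 + k
M(f, U) = 12 (M(f, U) = 6*(1 + 1) = 6*2 = 12)
b(I) = -2/I
m(F, N) = 62/5 (m(F, N) = -2/(-5) + 12 = -2*(-⅕) + 12 = ⅖ + 12 = 62/5)
(D(-3) + m(-2, 11))² = ((5 - 3) + 62/5)² = (2 + 62/5)² = (72/5)² = 5184/25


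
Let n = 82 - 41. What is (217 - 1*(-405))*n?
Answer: 25502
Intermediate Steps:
n = 41
(217 - 1*(-405))*n = (217 - 1*(-405))*41 = (217 + 405)*41 = 622*41 = 25502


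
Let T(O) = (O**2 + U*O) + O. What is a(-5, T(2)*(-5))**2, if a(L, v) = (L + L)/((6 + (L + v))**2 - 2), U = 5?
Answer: 100/38925121 ≈ 2.5690e-6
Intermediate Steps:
T(O) = O**2 + 6*O (T(O) = (O**2 + 5*O) + O = O**2 + 6*O)
a(L, v) = 2*L/(-2 + (6 + L + v)**2) (a(L, v) = (2*L)/((6 + L + v)**2 - 2) = (2*L)/(-2 + (6 + L + v)**2) = 2*L/(-2 + (6 + L + v)**2))
a(-5, T(2)*(-5))**2 = (2*(-5)/(-2 + (6 - 5 + (2*(6 + 2))*(-5))**2))**2 = (2*(-5)/(-2 + (6 - 5 + (2*8)*(-5))**2))**2 = (2*(-5)/(-2 + (6 - 5 + 16*(-5))**2))**2 = (2*(-5)/(-2 + (6 - 5 - 80)**2))**2 = (2*(-5)/(-2 + (-79)**2))**2 = (2*(-5)/(-2 + 6241))**2 = (2*(-5)/6239)**2 = (2*(-5)*(1/6239))**2 = (-10/6239)**2 = 100/38925121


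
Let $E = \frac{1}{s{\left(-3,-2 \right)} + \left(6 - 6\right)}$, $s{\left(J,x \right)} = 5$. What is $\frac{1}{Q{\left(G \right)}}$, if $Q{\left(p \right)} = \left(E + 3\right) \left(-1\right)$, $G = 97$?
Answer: $- \frac{5}{16} \approx -0.3125$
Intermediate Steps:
$E = \frac{1}{5}$ ($E = \frac{1}{5 + \left(6 - 6\right)} = \frac{1}{5 + 0} = \frac{1}{5} \approx 0.2$)
$Q{\left(p \right)} = - \frac{16}{5}$ ($Q{\left(p \right)} = \left(\frac{1}{5} + 3\right) \left(-1\right) = \frac{16}{5} \left(-1\right) = - \frac{16}{5}$)
$\frac{1}{Q{\left(G \right)}} = \frac{1}{- \frac{16}{5}} = - \frac{5}{16}$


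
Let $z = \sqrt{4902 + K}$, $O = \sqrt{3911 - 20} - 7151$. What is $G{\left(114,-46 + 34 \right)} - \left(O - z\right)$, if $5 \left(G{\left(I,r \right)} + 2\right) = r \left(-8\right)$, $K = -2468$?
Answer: $\frac{35841}{5} + \sqrt{2434} - \sqrt{3891} \approx 7155.2$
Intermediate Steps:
$G{\left(I,r \right)} = -2 - \frac{8 r}{5}$ ($G{\left(I,r \right)} = -2 + \frac{r \left(-8\right)}{5} = -2 + \frac{\left(-8\right) r}{5} = -2 - \frac{8 r}{5}$)
$O = -7151 + \sqrt{3891}$ ($O = \sqrt{3891} - 7151 = -7151 + \sqrt{3891} \approx -7088.6$)
$z = \sqrt{2434}$ ($z = \sqrt{4902 - 2468} = \sqrt{2434} \approx 49.336$)
$G{\left(114,-46 + 34 \right)} - \left(O - z\right) = \left(-2 - \frac{8 \left(-46 + 34\right)}{5}\right) - \left(\left(-7151 + \sqrt{3891}\right) - \sqrt{2434}\right) = \left(-2 - - \frac{96}{5}\right) - \left(-7151 + \sqrt{3891} - \sqrt{2434}\right) = \left(-2 + \frac{96}{5}\right) + \left(7151 + \sqrt{2434} - \sqrt{3891}\right) = \frac{86}{5} + \left(7151 + \sqrt{2434} - \sqrt{3891}\right) = \frac{35841}{5} + \sqrt{2434} - \sqrt{3891}$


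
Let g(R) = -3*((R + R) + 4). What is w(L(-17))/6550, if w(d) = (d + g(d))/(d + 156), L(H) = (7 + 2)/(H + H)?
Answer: -121/11560750 ≈ -1.0466e-5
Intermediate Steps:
g(R) = -12 - 6*R (g(R) = -3*(2*R + 4) = -3*(4 + 2*R) = -12 - 6*R)
L(H) = 9/(2*H) (L(H) = 9/((2*H)) = 9*(1/(2*H)) = 9/(2*H))
w(d) = (-12 - 5*d)/(156 + d) (w(d) = (d + (-12 - 6*d))/(d + 156) = (-12 - 5*d)/(156 + d))
w(L(-17))/6550 = ((-12 - 45/(2*(-17)))/(156 + (9/2)/(-17)))/6550 = ((-12 - 45*(-1)/(2*17))/(156 + (9/2)*(-1/17)))*(1/6550) = ((-12 - 5*(-9/34))/(156 - 9/34))*(1/6550) = ((-12 + 45/34)/(5295/34))*(1/6550) = ((34/5295)*(-363/34))*(1/6550) = -121/1765*1/6550 = -121/11560750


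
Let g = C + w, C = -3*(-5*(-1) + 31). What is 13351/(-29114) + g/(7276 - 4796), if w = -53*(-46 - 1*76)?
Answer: 37999083/18050680 ≈ 2.1051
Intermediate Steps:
C = -108 (C = -3*(5 + 31) = -3*36 = -108)
w = 6466 (w = -53*(-46 - 76) = -53*(-122) = 6466)
g = 6358 (g = -108 + 6466 = 6358)
13351/(-29114) + g/(7276 - 4796) = 13351/(-29114) + 6358/(7276 - 4796) = 13351*(-1/29114) + 6358/2480 = -13351/29114 + 6358*(1/2480) = -13351/29114 + 3179/1240 = 37999083/18050680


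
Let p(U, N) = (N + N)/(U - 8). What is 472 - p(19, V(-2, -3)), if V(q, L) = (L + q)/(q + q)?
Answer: 10379/22 ≈ 471.77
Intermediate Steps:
V(q, L) = (L + q)/(2*q) (V(q, L) = (L + q)/((2*q)) = (L + q)*(1/(2*q)) = (L + q)/(2*q))
p(U, N) = 2*N/(-8 + U) (p(U, N) = (2*N)/(-8 + U) = 2*N/(-8 + U))
472 - p(19, V(-2, -3)) = 472 - 2*(1/2)*(-3 - 2)/(-2)/(-8 + 19) = 472 - 2*(1/2)*(-1/2)*(-5)/11 = 472 - 2*5/(4*11) = 472 - 1*5/22 = 472 - 5/22 = 10379/22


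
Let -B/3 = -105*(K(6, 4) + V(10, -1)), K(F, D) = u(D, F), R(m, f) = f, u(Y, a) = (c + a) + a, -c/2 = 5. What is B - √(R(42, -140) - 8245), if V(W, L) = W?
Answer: 3780 - I*√8385 ≈ 3780.0 - 91.57*I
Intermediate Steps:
c = -10 (c = -2*5 = -10)
u(Y, a) = -10 + 2*a (u(Y, a) = (-10 + a) + a = -10 + 2*a)
K(F, D) = -10 + 2*F
B = 3780 (B = -(-315)*((-10 + 2*6) + 10) = -(-315)*((-10 + 12) + 10) = -(-315)*(2 + 10) = -(-315)*12 = -3*(-1260) = 3780)
B - √(R(42, -140) - 8245) = 3780 - √(-140 - 8245) = 3780 - √(-8385) = 3780 - I*√8385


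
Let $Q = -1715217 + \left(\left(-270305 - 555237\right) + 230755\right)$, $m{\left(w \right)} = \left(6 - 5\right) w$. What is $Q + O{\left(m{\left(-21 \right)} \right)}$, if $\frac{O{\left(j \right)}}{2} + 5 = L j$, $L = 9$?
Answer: $-2310392$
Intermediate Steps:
$m{\left(w \right)} = w$ ($m{\left(w \right)} = 1 w = w$)
$O{\left(j \right)} = -10 + 18 j$ ($O{\left(j \right)} = -10 + 2 \cdot 9 j = -10 + 18 j$)
$Q = -2310004$ ($Q = -1715217 + \left(-825542 + 230755\right) = -1715217 - 594787 = -2310004$)
$Q + O{\left(m{\left(-21 \right)} \right)} = -2310004 + \left(-10 + 18 \left(-21\right)\right) = -2310004 - 388 = -2310392$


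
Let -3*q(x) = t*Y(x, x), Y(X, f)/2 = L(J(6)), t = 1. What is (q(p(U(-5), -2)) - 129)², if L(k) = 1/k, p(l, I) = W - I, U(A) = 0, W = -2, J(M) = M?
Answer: 1350244/81 ≈ 16670.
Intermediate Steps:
p(l, I) = -2 - I
Y(X, f) = ⅓ (Y(X, f) = 2/6 = 2*(⅙) = ⅓)
q(x) = -⅑ (q(x) = -1/(3*3) = -⅓*⅓ = -⅑)
(q(p(U(-5), -2)) - 129)² = (-⅑ - 129)² = (-1162/9)² = 1350244/81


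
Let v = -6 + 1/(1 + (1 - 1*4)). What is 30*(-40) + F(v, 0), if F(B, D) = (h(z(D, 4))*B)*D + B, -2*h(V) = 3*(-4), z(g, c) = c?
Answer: -2413/2 ≈ -1206.5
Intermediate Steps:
h(V) = 6 (h(V) = -3*(-4)/2 = -1/2*(-12) = 6)
v = -13/2 (v = -6 + 1/(1 + (1 - 4)) = -6 + 1/(1 - 3) = -6 + 1/(-2) = -6 - 1/2 = -13/2 ≈ -6.5000)
F(B, D) = B + 6*B*D (F(B, D) = (6*B)*D + B = 6*B*D + B = B + 6*B*D)
30*(-40) + F(v, 0) = 30*(-40) - 13*(1 + 6*0)/2 = -1200 - 13*(1 + 0)/2 = -1200 - 13/2*1 = -1200 - 13/2 = -2413/2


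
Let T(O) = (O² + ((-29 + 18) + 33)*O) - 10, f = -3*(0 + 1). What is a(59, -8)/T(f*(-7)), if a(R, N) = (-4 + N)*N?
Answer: 96/893 ≈ 0.10750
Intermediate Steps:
a(R, N) = N*(-4 + N)
f = -3 (f = -3*1 = -3)
T(O) = -10 + O² + 22*O (T(O) = (O² + (-11 + 33)*O) - 10 = (O² + 22*O) - 10 = -10 + O² + 22*O)
a(59, -8)/T(f*(-7)) = (-8*(-4 - 8))/(-10 + (-3*(-7))² + 22*(-3*(-7))) = (-8*(-12))/(-10 + 21² + 22*21) = 96/(-10 + 441 + 462) = 96/893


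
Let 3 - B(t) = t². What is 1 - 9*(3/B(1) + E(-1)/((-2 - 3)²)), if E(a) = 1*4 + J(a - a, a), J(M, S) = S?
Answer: -679/50 ≈ -13.580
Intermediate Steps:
B(t) = 3 - t²
E(a) = 4 + a (E(a) = 1*4 + a = 4 + a)
1 - 9*(3/B(1) + E(-1)/((-2 - 3)²)) = 1 - 9*(3/(3 - 1*1²) + (4 - 1)/((-2 - 3)²)) = 1 - 9*(3/(3 - 1*1) + 3/((-5)²)) = 1 - 9*(3/(3 - 1) + 3/25) = 1 - 9*(3/2 + 3*(1/25)) = 1 - 9*(3*(½) + 3/25) = 1 - 9*(3/2 + 3/25) = 1 - 9*81/50 = 1 - 729/50 = -679/50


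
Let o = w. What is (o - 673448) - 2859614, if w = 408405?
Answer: -3124657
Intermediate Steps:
o = 408405
(o - 673448) - 2859614 = (408405 - 673448) - 2859614 = -265043 - 2859614 = -3124657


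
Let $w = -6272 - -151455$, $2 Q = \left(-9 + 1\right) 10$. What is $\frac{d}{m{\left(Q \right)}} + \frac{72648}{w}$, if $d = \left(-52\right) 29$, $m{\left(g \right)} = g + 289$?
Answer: $- \frac{200846612}{36150567} \approx -5.5558$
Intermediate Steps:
$Q = -40$ ($Q = \frac{\left(-9 + 1\right) 10}{2} = \frac{\left(-8\right) 10}{2} = \frac{1}{2} \left(-80\right) = -40$)
$m{\left(g \right)} = 289 + g$
$w = 145183$ ($w = -6272 + 151455 = 145183$)
$d = -1508$
$\frac{d}{m{\left(Q \right)}} + \frac{72648}{w} = - \frac{1508}{289 - 40} + \frac{72648}{145183} = - \frac{1508}{249} + 72648 \cdot \frac{1}{145183} = \left(-1508\right) \frac{1}{249} + \frac{72648}{145183} = - \frac{1508}{249} + \frac{72648}{145183} = - \frac{200846612}{36150567}$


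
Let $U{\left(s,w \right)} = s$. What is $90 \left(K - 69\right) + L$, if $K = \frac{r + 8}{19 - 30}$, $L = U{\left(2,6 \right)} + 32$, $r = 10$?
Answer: $- \frac{69556}{11} \approx -6323.3$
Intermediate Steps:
$L = 34$ ($L = 2 + 32 = 34$)
$K = - \frac{18}{11}$ ($K = \frac{10 + 8}{19 - 30} = \frac{18}{-11} = 18 \left(- \frac{1}{11}\right) = - \frac{18}{11} \approx -1.6364$)
$90 \left(K - 69\right) + L = 90 \left(- \frac{18}{11} - 69\right) + 34 = 90 \left(- \frac{777}{11}\right) + 34 = - \frac{69930}{11} + 34 = - \frac{69556}{11}$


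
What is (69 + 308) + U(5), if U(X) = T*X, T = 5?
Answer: 402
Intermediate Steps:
U(X) = 5*X
(69 + 308) + U(5) = (69 + 308) + 5*5 = 377 + 25 = 402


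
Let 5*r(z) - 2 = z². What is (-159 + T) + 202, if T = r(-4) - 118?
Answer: -357/5 ≈ -71.400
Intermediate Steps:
r(z) = ⅖ + z²/5
T = -572/5 (T = (⅖ + (⅕)*(-4)²) - 118 = (⅖ + (⅕)*16) - 118 = (⅖ + 16/5) - 118 = 18/5 - 118 = -572/5 ≈ -114.40)
(-159 + T) + 202 = (-159 - 572/5) + 202 = -1367/5 + 202 = -357/5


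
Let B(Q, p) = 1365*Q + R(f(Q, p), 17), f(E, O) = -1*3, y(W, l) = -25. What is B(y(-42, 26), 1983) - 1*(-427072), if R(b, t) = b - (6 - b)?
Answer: 392935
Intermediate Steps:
f(E, O) = -3
R(b, t) = -6 + 2*b (R(b, t) = b + (-6 + b) = -6 + 2*b)
B(Q, p) = -12 + 1365*Q (B(Q, p) = 1365*Q + (-6 + 2*(-3)) = 1365*Q + (-6 - 6) = 1365*Q - 12 = -12 + 1365*Q)
B(y(-42, 26), 1983) - 1*(-427072) = (-12 + 1365*(-25)) - 1*(-427072) = (-12 - 34125) + 427072 = -34137 + 427072 = 392935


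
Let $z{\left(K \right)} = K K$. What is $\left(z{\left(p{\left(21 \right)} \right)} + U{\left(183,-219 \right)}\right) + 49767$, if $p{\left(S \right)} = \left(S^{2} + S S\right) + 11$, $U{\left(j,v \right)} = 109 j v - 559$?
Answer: $-3521736$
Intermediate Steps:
$U{\left(j,v \right)} = -559 + 109 j v$ ($U{\left(j,v \right)} = 109 j v - 559 = -559 + 109 j v$)
$p{\left(S \right)} = 11 + 2 S^{2}$ ($p{\left(S \right)} = \left(S^{2} + S^{2}\right) + 11 = 2 S^{2} + 11 = 11 + 2 S^{2}$)
$z{\left(K \right)} = K^{2}$
$\left(z{\left(p{\left(21 \right)} \right)} + U{\left(183,-219 \right)}\right) + 49767 = \left(\left(11 + 2 \cdot 21^{2}\right)^{2} + \left(-559 + 109 \cdot 183 \left(-219\right)\right)\right) + 49767 = \left(\left(11 + 2 \cdot 441\right)^{2} - 4368952\right) + 49767 = \left(\left(11 + 882\right)^{2} - 4368952\right) + 49767 = \left(893^{2} - 4368952\right) + 49767 = \left(797449 - 4368952\right) + 49767 = -3571503 + 49767 = -3521736$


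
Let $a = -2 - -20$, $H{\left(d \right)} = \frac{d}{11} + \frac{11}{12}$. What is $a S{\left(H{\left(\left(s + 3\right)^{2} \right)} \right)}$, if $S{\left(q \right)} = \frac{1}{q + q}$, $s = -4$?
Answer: $\frac{1188}{133} \approx 8.9323$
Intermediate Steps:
$H{\left(d \right)} = \frac{11}{12} + \frac{d}{11}$ ($H{\left(d \right)} = d \frac{1}{11} + 11 \cdot \frac{1}{12} = \frac{d}{11} + \frac{11}{12} = \frac{11}{12} + \frac{d}{11}$)
$S{\left(q \right)} = \frac{1}{2 q}$
$a = 18$ ($a = -2 + 20 = 18$)
$a S{\left(H{\left(\left(s + 3\right)^{2} \right)} \right)} = 18 \frac{1}{2 \left(\frac{11}{12} + \frac{\left(-4 + 3\right)^{2}}{11}\right)} = 18 \frac{1}{2 \left(\frac{11}{12} + \frac{\left(-1\right)^{2}}{11}\right)} = 18 \frac{1}{2 \left(\frac{11}{12} + \frac{1}{11} \cdot 1\right)} = 18 \frac{1}{2 \left(\frac{11}{12} + \frac{1}{11}\right)} = 18 \frac{1}{2 \cdot \frac{133}{132}} = 18 \cdot \frac{1}{2} \cdot \frac{132}{133} = 18 \cdot \frac{66}{133} = \frac{1188}{133}$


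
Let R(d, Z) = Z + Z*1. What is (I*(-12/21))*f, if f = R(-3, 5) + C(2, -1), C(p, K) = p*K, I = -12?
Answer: 384/7 ≈ 54.857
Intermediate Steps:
C(p, K) = K*p
R(d, Z) = 2*Z (R(d, Z) = Z + Z = 2*Z)
f = 8 (f = 2*5 - 1*2 = 10 - 2 = 8)
(I*(-12/21))*f = -(-144)/21*8 = -12*(-4/7)*8 = (48/7)*8 = 384/7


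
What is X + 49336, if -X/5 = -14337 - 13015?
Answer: 186096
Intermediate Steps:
X = 136760 (X = -5*(-14337 - 13015) = -5*(-27352) = 136760)
X + 49336 = 136760 + 49336 = 186096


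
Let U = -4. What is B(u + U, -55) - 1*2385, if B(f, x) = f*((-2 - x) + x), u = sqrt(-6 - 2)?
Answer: -2377 - 4*I*sqrt(2) ≈ -2377.0 - 5.6569*I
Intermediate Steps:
u = 2*I*sqrt(2) (u = sqrt(-8) = 2*I*sqrt(2) ≈ 2.8284*I)
B(f, x) = -2*f (B(f, x) = f*(-2) = -2*f)
B(u + U, -55) - 1*2385 = -2*(2*I*sqrt(2) - 4) - 1*2385 = -2*(-4 + 2*I*sqrt(2)) - 2385 = (8 - 4*I*sqrt(2)) - 2385 = -2377 - 4*I*sqrt(2)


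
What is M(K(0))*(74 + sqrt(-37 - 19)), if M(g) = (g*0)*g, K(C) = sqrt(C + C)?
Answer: 0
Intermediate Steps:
K(C) = sqrt(2)*sqrt(C) (K(C) = sqrt(2*C) = sqrt(2)*sqrt(C))
M(g) = 0 (M(g) = 0*g = 0)
M(K(0))*(74 + sqrt(-37 - 19)) = 0*(74 + sqrt(-37 - 19)) = 0*(74 + sqrt(-56)) = 0*(74 + 2*I*sqrt(14)) = 0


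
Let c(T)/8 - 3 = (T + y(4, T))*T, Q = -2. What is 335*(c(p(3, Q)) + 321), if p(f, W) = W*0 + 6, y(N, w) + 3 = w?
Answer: 260295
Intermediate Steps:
y(N, w) = -3 + w
p(f, W) = 6 (p(f, W) = 0 + 6 = 6)
c(T) = 24 + 8*T*(-3 + 2*T) (c(T) = 24 + 8*((T + (-3 + T))*T) = 24 + 8*((-3 + 2*T)*T) = 24 + 8*(T*(-3 + 2*T)) = 24 + 8*T*(-3 + 2*T))
335*(c(p(3, Q)) + 321) = 335*((24 - 24*6 + 16*6²) + 321) = 335*((24 - 144 + 16*36) + 321) = 335*((24 - 144 + 576) + 321) = 335*(456 + 321) = 335*777 = 260295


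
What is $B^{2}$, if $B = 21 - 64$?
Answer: $1849$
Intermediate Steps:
$B = -43$
$B^{2} = \left(-43\right)^{2} = 1849$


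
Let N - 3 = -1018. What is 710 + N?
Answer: -305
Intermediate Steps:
N = -1015 (N = 3 - 1018 = -1015)
710 + N = 710 - 1015 = -305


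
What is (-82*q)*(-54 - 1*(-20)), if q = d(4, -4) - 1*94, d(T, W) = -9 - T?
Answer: -298316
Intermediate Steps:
q = -107 (q = (-9 - 1*4) - 1*94 = (-9 - 4) - 94 = -13 - 94 = -107)
(-82*q)*(-54 - 1*(-20)) = (-82*(-107))*(-54 - 1*(-20)) = 8774*(-54 + 20) = 8774*(-34) = -298316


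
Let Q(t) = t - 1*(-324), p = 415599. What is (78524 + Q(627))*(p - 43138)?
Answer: 29601337975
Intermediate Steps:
Q(t) = 324 + t (Q(t) = t + 324 = 324 + t)
(78524 + Q(627))*(p - 43138) = (78524 + (324 + 627))*(415599 - 43138) = (78524 + 951)*372461 = 79475*372461 = 29601337975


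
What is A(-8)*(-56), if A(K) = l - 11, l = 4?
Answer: 392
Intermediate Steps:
A(K) = -7 (A(K) = 4 - 11 = -7)
A(-8)*(-56) = -7*(-56) = 392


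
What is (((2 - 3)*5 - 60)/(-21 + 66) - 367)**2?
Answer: 10995856/81 ≈ 1.3575e+5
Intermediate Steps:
(((2 - 3)*5 - 60)/(-21 + 66) - 367)**2 = ((-1*5 - 60)/45 - 367)**2 = ((-5 - 60)*(1/45) - 367)**2 = (-65*1/45 - 367)**2 = (-13/9 - 367)**2 = (-3316/9)**2 = 10995856/81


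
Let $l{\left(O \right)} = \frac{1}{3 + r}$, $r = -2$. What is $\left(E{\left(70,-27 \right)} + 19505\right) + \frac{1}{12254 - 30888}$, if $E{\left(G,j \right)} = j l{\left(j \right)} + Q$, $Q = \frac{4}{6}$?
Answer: $\frac{1088896421}{55902} \approx 19479.0$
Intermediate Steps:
$l{\left(O \right)} = 1$ ($l{\left(O \right)} = \frac{1}{3 - 2} = 1^{-1} = 1$)
$Q = \frac{2}{3}$ ($Q = 4 \cdot \frac{1}{6} = \frac{2}{3} \approx 0.66667$)
$E{\left(G,j \right)} = \frac{2}{3} + j$ ($E{\left(G,j \right)} = j 1 + \frac{2}{3} = j + \frac{2}{3} = \frac{2}{3} + j$)
$\left(E{\left(70,-27 \right)} + 19505\right) + \frac{1}{12254 - 30888} = \left(\left(\frac{2}{3} - 27\right) + 19505\right) + \frac{1}{12254 - 30888} = \left(- \frac{79}{3} + 19505\right) + \frac{1}{-18634} = \frac{58436}{3} - \frac{1}{18634} = \frac{1088896421}{55902}$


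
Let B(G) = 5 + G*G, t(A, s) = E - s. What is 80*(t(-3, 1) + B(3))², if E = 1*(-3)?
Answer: 8000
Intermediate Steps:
E = -3
t(A, s) = -3 - s
B(G) = 5 + G²
80*(t(-3, 1) + B(3))² = 80*((-3 - 1*1) + (5 + 3²))² = 80*((-3 - 1) + (5 + 9))² = 80*(-4 + 14)² = 80*10² = 80*100 = 8000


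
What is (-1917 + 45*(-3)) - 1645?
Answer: -3697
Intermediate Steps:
(-1917 + 45*(-3)) - 1645 = (-1917 - 135) - 1645 = -2052 - 1645 = -3697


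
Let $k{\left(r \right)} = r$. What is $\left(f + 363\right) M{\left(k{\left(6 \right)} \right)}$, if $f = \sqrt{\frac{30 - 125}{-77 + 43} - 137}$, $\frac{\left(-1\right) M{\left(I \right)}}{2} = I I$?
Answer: $-26136 - \frac{1404 i \sqrt{102}}{17} \approx -26136.0 - 834.1 i$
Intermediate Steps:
$M{\left(I \right)} = - 2 I^{2}$ ($M{\left(I \right)} = - 2 I I = - 2 I^{2}$)
$f = \frac{39 i \sqrt{102}}{34}$ ($f = \sqrt{- \frac{95}{-34} - 137} = \sqrt{\left(-95\right) \left(- \frac{1}{34}\right) - 137} = \sqrt{\frac{95}{34} - 137} = \sqrt{- \frac{4563}{34}} = \frac{39 i \sqrt{102}}{34} \approx 11.585 i$)
$\left(f + 363\right) M{\left(k{\left(6 \right)} \right)} = \left(\frac{39 i \sqrt{102}}{34} + 363\right) \left(- 2 \cdot 6^{2}\right) = \left(363 + \frac{39 i \sqrt{102}}{34}\right) \left(\left(-2\right) 36\right) = \left(363 + \frac{39 i \sqrt{102}}{34}\right) \left(-72\right) = -26136 - \frac{1404 i \sqrt{102}}{17}$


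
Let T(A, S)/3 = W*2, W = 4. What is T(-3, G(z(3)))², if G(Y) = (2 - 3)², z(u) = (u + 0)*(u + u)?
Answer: 576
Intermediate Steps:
z(u) = 2*u² (z(u) = u*(2*u) = 2*u²)
G(Y) = 1 (G(Y) = (-1)² = 1)
T(A, S) = 24 (T(A, S) = 3*(4*2) = 3*8 = 24)
T(-3, G(z(3)))² = 24² = 576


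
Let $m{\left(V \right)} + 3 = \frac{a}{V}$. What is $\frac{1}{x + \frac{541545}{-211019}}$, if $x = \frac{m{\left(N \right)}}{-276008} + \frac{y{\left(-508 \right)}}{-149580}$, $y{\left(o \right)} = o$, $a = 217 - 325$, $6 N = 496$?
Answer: $- \frac{135035655765090480}{346085732879551717} \approx -0.39018$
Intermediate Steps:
$N = \frac{248}{3}$ ($N = \frac{1}{6} \cdot 496 = \frac{248}{3} \approx 82.667$)
$a = -108$
$m{\left(V \right)} = -3 - \frac{108}{V}$
$x = \frac{2183271457}{639921787920}$ ($x = \frac{-3 - \frac{108}{\frac{248}{3}}}{-276008} - \frac{508}{-149580} = \left(-3 - \frac{81}{62}\right) \left(- \frac{1}{276008}\right) - - \frac{127}{37395} = \left(-3 - \frac{81}{62}\right) \left(- \frac{1}{276008}\right) + \frac{127}{37395} = \left(- \frac{267}{62}\right) \left(- \frac{1}{276008}\right) + \frac{127}{37395} = \frac{267}{17112496} + \frac{127}{37395} = \frac{2183271457}{639921787920} \approx 0.0034118$)
$\frac{1}{x + \frac{541545}{-211019}} = \frac{1}{\frac{2183271457}{639921787920} + \frac{541545}{-211019}} = \frac{1}{\frac{2183271457}{639921787920} + 541545 \left(- \frac{1}{211019}\right)} = \frac{1}{\frac{2183271457}{639921787920} - \frac{541545}{211019}} = \frac{1}{- \frac{346085732879551717}{135035655765090480}} = - \frac{135035655765090480}{346085732879551717}$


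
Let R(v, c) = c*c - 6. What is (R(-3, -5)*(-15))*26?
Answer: -7410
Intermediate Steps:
R(v, c) = -6 + c² (R(v, c) = c² - 6 = -6 + c²)
(R(-3, -5)*(-15))*26 = ((-6 + (-5)²)*(-15))*26 = ((-6 + 25)*(-15))*26 = (19*(-15))*26 = -285*26 = -7410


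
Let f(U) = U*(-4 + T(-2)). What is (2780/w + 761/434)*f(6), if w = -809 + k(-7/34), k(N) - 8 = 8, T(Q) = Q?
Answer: 10854846/172081 ≈ 63.080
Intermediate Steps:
k(N) = 16 (k(N) = 8 + 8 = 16)
w = -793 (w = -809 + 16 = -793)
f(U) = -6*U (f(U) = U*(-4 - 2) = U*(-6) = -6*U)
(2780/w + 761/434)*f(6) = (2780/(-793) + 761/434)*(-6*6) = (2780*(-1/793) + 761*(1/434))*(-36) = (-2780/793 + 761/434)*(-36) = -603047/344162*(-36) = 10854846/172081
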